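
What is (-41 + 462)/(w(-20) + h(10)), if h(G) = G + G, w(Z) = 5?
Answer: 421/25 ≈ 16.840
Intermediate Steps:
h(G) = 2*G
(-41 + 462)/(w(-20) + h(10)) = (-41 + 462)/(5 + 2*10) = 421/(5 + 20) = 421/25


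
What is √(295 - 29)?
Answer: √266 ≈ 16.310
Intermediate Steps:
√(295 - 29) = √266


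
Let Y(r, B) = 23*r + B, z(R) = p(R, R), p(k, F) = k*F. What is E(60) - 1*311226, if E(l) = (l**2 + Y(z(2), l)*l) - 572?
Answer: -299078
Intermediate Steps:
p(k, F) = F*k
z(R) = R**2 (z(R) = R*R = R**2)
Y(r, B) = B + 23*r
E(l) = -572 + l**2 + l*(92 + l) (E(l) = (l**2 + (l + 23*2**2)*l) - 572 = (l**2 + (l + 23*4)*l) - 572 = (l**2 + (l + 92)*l) - 572 = (l**2 + (92 + l)*l) - 572 = (l**2 + l*(92 + l)) - 572 = -572 + l**2 + l*(92 + l))
E(60) - 1*311226 = (-572 + 60**2 + 60*(92 + 60)) - 1*311226 = (-572 + 3600 + 60*152) - 311226 = (-572 + 3600 + 9120) - 311226 = 12148 - 311226 = -299078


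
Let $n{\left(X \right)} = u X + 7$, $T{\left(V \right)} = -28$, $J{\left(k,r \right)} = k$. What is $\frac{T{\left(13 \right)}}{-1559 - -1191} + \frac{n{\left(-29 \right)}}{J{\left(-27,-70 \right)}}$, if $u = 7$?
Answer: $\frac{18221}{2484} \approx 7.3353$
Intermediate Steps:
$n{\left(X \right)} = 7 + 7 X$ ($n{\left(X \right)} = 7 X + 7 = 7 + 7 X$)
$\frac{T{\left(13 \right)}}{-1559 - -1191} + \frac{n{\left(-29 \right)}}{J{\left(-27,-70 \right)}} = - \frac{28}{-1559 - -1191} + \frac{7 + 7 \left(-29\right)}{-27} = - \frac{28}{-1559 + 1191} + \left(7 - 203\right) \left(- \frac{1}{27}\right) = - \frac{28}{-368} - - \frac{196}{27} = \left(-28\right) \left(- \frac{1}{368}\right) + \frac{196}{27} = \frac{7}{92} + \frac{196}{27} = \frac{18221}{2484}$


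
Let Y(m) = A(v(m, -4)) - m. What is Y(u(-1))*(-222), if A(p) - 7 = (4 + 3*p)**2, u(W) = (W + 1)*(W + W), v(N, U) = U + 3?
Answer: -1776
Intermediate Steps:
v(N, U) = 3 + U
u(W) = 2*W*(1 + W) (u(W) = (1 + W)*(2*W) = 2*W*(1 + W))
A(p) = 7 + (4 + 3*p)**2
Y(m) = 8 - m (Y(m) = (7 + (4 + 3*(3 - 4))**2) - m = (7 + (4 + 3*(-1))**2) - m = (7 + (4 - 3)**2) - m = (7 + 1**2) - m = (7 + 1) - m = 8 - m)
Y(u(-1))*(-222) = (8 - 2*(-1)*(1 - 1))*(-222) = (8 - 2*(-1)*0)*(-222) = (8 - 1*0)*(-222) = (8 + 0)*(-222) = 8*(-222) = -1776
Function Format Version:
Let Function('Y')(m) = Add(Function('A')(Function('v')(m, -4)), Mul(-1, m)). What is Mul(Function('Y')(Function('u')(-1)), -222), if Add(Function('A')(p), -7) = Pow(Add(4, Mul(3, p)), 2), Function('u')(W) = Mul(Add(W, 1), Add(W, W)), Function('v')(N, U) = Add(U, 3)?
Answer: -1776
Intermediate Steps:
Function('v')(N, U) = Add(3, U)
Function('u')(W) = Mul(2, W, Add(1, W)) (Function('u')(W) = Mul(Add(1, W), Mul(2, W)) = Mul(2, W, Add(1, W)))
Function('A')(p) = Add(7, Pow(Add(4, Mul(3, p)), 2))
Function('Y')(m) = Add(8, Mul(-1, m)) (Function('Y')(m) = Add(Add(7, Pow(Add(4, Mul(3, Add(3, -4))), 2)), Mul(-1, m)) = Add(Add(7, Pow(Add(4, Mul(3, -1)), 2)), Mul(-1, m)) = Add(Add(7, Pow(Add(4, -3), 2)), Mul(-1, m)) = Add(Add(7, Pow(1, 2)), Mul(-1, m)) = Add(Add(7, 1), Mul(-1, m)) = Add(8, Mul(-1, m)))
Mul(Function('Y')(Function('u')(-1)), -222) = Mul(Add(8, Mul(-1, Mul(2, -1, Add(1, -1)))), -222) = Mul(Add(8, Mul(-1, Mul(2, -1, 0))), -222) = Mul(Add(8, Mul(-1, 0)), -222) = Mul(Add(8, 0), -222) = Mul(8, -222) = -1776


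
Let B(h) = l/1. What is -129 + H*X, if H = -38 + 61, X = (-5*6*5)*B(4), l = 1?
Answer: -3579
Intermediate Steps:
B(h) = 1 (B(h) = 1/1 = 1*1 = 1)
X = -150 (X = (-5*6*5)*1 = -30*5*1 = -150*1 = -150)
H = 23
-129 + H*X = -129 + 23*(-150) = -129 - 3450 = -3579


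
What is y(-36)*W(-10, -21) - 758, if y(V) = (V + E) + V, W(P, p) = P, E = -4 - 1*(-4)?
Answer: -38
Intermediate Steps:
E = 0 (E = -4 + 4 = 0)
y(V) = 2*V (y(V) = (V + 0) + V = V + V = 2*V)
y(-36)*W(-10, -21) - 758 = (2*(-36))*(-10) - 758 = -72*(-10) - 758 = 720 - 758 = -38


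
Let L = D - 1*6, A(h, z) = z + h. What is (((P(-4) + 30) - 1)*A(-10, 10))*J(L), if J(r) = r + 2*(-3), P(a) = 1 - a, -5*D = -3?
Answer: 0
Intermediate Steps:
D = ⅗ (D = -⅕*(-3) = ⅗ ≈ 0.60000)
A(h, z) = h + z
L = -27/5 (L = ⅗ - 1*6 = ⅗ - 6 = -27/5 ≈ -5.4000)
J(r) = -6 + r (J(r) = r - 6 = -6 + r)
(((P(-4) + 30) - 1)*A(-10, 10))*J(L) = ((((1 - 1*(-4)) + 30) - 1)*(-10 + 10))*(-6 - 27/5) = ((((1 + 4) + 30) - 1)*0)*(-57/5) = (((5 + 30) - 1)*0)*(-57/5) = ((35 - 1)*0)*(-57/5) = (34*0)*(-57/5) = 0*(-57/5) = 0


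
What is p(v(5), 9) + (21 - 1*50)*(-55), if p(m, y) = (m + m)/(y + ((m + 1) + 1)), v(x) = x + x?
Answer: 33515/21 ≈ 1596.0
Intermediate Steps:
v(x) = 2*x
p(m, y) = 2*m/(2 + m + y) (p(m, y) = (2*m)/(y + ((1 + m) + 1)) = (2*m)/(y + (2 + m)) = (2*m)/(2 + m + y) = 2*m/(2 + m + y))
p(v(5), 9) + (21 - 1*50)*(-55) = 2*(2*5)/(2 + 2*5 + 9) + (21 - 1*50)*(-55) = 2*10/(2 + 10 + 9) + (21 - 50)*(-55) = 2*10/21 - 29*(-55) = 2*10*(1/21) + 1595 = 20/21 + 1595 = 33515/21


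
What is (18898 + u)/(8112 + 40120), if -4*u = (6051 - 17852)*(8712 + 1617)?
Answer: 121968121/192928 ≈ 632.20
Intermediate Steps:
u = 121892529/4 (u = -(6051 - 17852)*(8712 + 1617)/4 = -(-11801)*10329/4 = -1/4*(-121892529) = 121892529/4 ≈ 3.0473e+7)
(18898 + u)/(8112 + 40120) = (18898 + 121892529/4)/(8112 + 40120) = (121968121/4)/48232 = (121968121/4)*(1/48232) = 121968121/192928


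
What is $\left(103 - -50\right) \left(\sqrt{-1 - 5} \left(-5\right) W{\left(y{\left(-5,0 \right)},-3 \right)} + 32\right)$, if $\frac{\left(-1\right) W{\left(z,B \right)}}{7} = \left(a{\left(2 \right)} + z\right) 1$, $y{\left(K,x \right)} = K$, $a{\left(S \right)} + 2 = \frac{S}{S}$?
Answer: $4896 - 32130 i \sqrt{6} \approx 4896.0 - 78702.0 i$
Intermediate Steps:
$a{\left(S \right)} = -1$ ($a{\left(S \right)} = -2 + \frac{S}{S} = -2 + 1 = -1$)
$W{\left(z,B \right)} = 7 - 7 z$ ($W{\left(z,B \right)} = - 7 \left(-1 + z\right) 1 = - 7 \left(-1 + z\right) = 7 - 7 z$)
$\left(103 - -50\right) \left(\sqrt{-1 - 5} \left(-5\right) W{\left(y{\left(-5,0 \right)},-3 \right)} + 32\right) = \left(103 - -50\right) \left(\sqrt{-1 - 5} \left(-5\right) \left(7 - -35\right) + 32\right) = \left(103 + 50\right) \left(\sqrt{-6} \left(-5\right) \left(7 + 35\right) + 32\right) = 153 \left(i \sqrt{6} \left(-5\right) 42 + 32\right) = 153 \left(- 5 i \sqrt{6} \cdot 42 + 32\right) = 153 \left(- 210 i \sqrt{6} + 32\right) = 153 \left(32 - 210 i \sqrt{6}\right) = 4896 - 32130 i \sqrt{6}$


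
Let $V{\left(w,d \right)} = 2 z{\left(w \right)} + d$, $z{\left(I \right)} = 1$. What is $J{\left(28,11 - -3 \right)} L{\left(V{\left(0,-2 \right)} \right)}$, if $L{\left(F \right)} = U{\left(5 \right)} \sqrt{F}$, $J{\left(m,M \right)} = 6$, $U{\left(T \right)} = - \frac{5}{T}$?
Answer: $0$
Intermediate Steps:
$V{\left(w,d \right)} = 2 + d$ ($V{\left(w,d \right)} = 2 \cdot 1 + d = 2 + d$)
$L{\left(F \right)} = - \sqrt{F}$ ($L{\left(F \right)} = - \frac{5}{5} \sqrt{F} = \left(-5\right) \frac{1}{5} \sqrt{F} = - \sqrt{F}$)
$J{\left(28,11 - -3 \right)} L{\left(V{\left(0,-2 \right)} \right)} = 6 \left(- \sqrt{2 - 2}\right) = 6 \left(- \sqrt{0}\right) = 6 \left(\left(-1\right) 0\right) = 6 \cdot 0 = 0$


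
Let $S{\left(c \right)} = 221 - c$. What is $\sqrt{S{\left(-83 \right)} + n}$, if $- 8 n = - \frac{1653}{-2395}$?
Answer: $\frac{\sqrt{27892107730}}{9580} \approx 17.433$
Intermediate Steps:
$n = - \frac{1653}{19160}$ ($n = - \frac{\left(-1653\right) \frac{1}{-2395}}{8} = - \frac{\left(-1653\right) \left(- \frac{1}{2395}\right)}{8} = \left(- \frac{1}{8}\right) \frac{1653}{2395} = - \frac{1653}{19160} \approx -0.086273$)
$\sqrt{S{\left(-83 \right)} + n} = \sqrt{\left(221 - -83\right) - \frac{1653}{19160}} = \sqrt{\left(221 + 83\right) - \frac{1653}{19160}} = \sqrt{304 - \frac{1653}{19160}} = \sqrt{\frac{5822987}{19160}} = \frac{\sqrt{27892107730}}{9580}$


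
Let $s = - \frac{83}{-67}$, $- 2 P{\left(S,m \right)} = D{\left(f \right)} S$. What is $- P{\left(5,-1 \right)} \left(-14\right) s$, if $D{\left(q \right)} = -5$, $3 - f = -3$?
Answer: $\frac{14525}{67} \approx 216.79$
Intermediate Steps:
$f = 6$ ($f = 3 - -3 = 3 + 3 = 6$)
$P{\left(S,m \right)} = \frac{5 S}{2}$ ($P{\left(S,m \right)} = - \frac{\left(-5\right) S}{2} = \frac{5 S}{2}$)
$s = \frac{83}{67}$ ($s = \left(-83\right) \left(- \frac{1}{67}\right) = \frac{83}{67} \approx 1.2388$)
$- P{\left(5,-1 \right)} \left(-14\right) s = - \frac{5 \cdot 5}{2} \left(-14\right) \frac{83}{67} = \left(-1\right) \frac{25}{2} \left(-14\right) \frac{83}{67} = \left(- \frac{25}{2}\right) \left(-14\right) \frac{83}{67} = 175 \cdot \frac{83}{67} = \frac{14525}{67}$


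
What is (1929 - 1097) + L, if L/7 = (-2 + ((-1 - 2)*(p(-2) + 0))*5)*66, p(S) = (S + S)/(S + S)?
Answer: -7022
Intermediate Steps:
p(S) = 1 (p(S) = (2*S)/((2*S)) = (2*S)*(1/(2*S)) = 1)
L = -7854 (L = 7*((-2 + ((-1 - 2)*(1 + 0))*5)*66) = 7*((-2 - 3*1*5)*66) = 7*((-2 - 3*5)*66) = 7*((-2 - 15)*66) = 7*(-17*66) = 7*(-1122) = -7854)
(1929 - 1097) + L = (1929 - 1097) - 7854 = 832 - 7854 = -7022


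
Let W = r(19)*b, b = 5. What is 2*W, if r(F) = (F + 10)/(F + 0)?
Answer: 290/19 ≈ 15.263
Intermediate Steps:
r(F) = (10 + F)/F
W = 145/19 (W = ((10 + 19)/19)*5 = ((1/19)*29)*5 = (29/19)*5 = 145/19 ≈ 7.6316)
2*W = 2*(145/19) = 290/19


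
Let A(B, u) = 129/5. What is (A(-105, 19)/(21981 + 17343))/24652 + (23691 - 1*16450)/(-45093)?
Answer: -11699224412281/72856402963440 ≈ -0.16058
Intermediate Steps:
A(B, u) = 129/5 (A(B, u) = 129*(1/5) = 129/5)
(A(-105, 19)/(21981 + 17343))/24652 + (23691 - 1*16450)/(-45093) = (129/(5*(21981 + 17343)))/24652 + (23691 - 1*16450)/(-45093) = ((129/5)/39324)*(1/24652) + (23691 - 16450)*(-1/45093) = ((129/5)*(1/39324))*(1/24652) + 7241*(-1/45093) = (43/65540)*(1/24652) - 7241/45093 = 43/1615692080 - 7241/45093 = -11699224412281/72856402963440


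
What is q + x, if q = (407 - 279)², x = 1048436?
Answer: 1064820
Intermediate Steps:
q = 16384 (q = 128² = 16384)
q + x = 16384 + 1048436 = 1064820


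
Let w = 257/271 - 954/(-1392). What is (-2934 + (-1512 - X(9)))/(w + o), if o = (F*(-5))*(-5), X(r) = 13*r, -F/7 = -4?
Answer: -10625368/1633819 ≈ -6.5034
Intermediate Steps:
F = 28 (F = -7*(-4) = 28)
o = 700 (o = (28*(-5))*(-5) = -140*(-5) = 700)
w = 102713/62872 (w = 257*(1/271) - 954*(-1/1392) = 257/271 + 159/232 = 102713/62872 ≈ 1.6337)
(-2934 + (-1512 - X(9)))/(w + o) = (-2934 + (-1512 - 13*9))/(102713/62872 + 700) = (-2934 + (-1512 - 1*117))/(44113113/62872) = (-2934 + (-1512 - 117))*(62872/44113113) = (-2934 - 1629)*(62872/44113113) = -4563*62872/44113113 = -10625368/1633819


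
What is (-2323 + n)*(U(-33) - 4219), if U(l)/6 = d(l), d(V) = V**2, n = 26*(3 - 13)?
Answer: -5979645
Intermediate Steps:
n = -260 (n = 26*(-10) = -260)
U(l) = 6*l**2
(-2323 + n)*(U(-33) - 4219) = (-2323 - 260)*(6*(-33)**2 - 4219) = -2583*(6*1089 - 4219) = -2583*(6534 - 4219) = -2583*2315 = -5979645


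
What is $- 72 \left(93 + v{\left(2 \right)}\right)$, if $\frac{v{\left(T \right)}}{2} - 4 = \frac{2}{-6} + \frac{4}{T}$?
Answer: $-7512$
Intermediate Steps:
$v{\left(T \right)} = \frac{22}{3} + \frac{8}{T}$ ($v{\left(T \right)} = 8 + 2 \left(\frac{2}{-6} + \frac{4}{T}\right) = 8 + 2 \left(2 \left(- \frac{1}{6}\right) + \frac{4}{T}\right) = 8 + 2 \left(- \frac{1}{3} + \frac{4}{T}\right) = 8 - \left(\frac{2}{3} - \frac{8}{T}\right) = \frac{22}{3} + \frac{8}{T}$)
$- 72 \left(93 + v{\left(2 \right)}\right) = - 72 \left(93 + \left(\frac{22}{3} + \frac{8}{2}\right)\right) = - 72 \left(93 + \left(\frac{22}{3} + 8 \cdot \frac{1}{2}\right)\right) = - 72 \left(93 + \left(\frac{22}{3} + 4\right)\right) = - 72 \left(93 + \frac{34}{3}\right) = \left(-72\right) \frac{313}{3} = -7512$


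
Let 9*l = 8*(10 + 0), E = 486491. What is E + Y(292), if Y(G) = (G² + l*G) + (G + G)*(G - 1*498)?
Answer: 4086419/9 ≈ 4.5405e+5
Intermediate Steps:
l = 80/9 (l = (8*(10 + 0))/9 = (8*10)/9 = (⅑)*80 = 80/9 ≈ 8.8889)
Y(G) = G² + 80*G/9 + 2*G*(-498 + G) (Y(G) = (G² + 80*G/9) + (G + G)*(G - 1*498) = (G² + 80*G/9) + (2*G)*(G - 498) = (G² + 80*G/9) + (2*G)*(-498 + G) = (G² + 80*G/9) + 2*G*(-498 + G) = G² + 80*G/9 + 2*G*(-498 + G))
E + Y(292) = 486491 + (⅑)*292*(-8884 + 27*292) = 486491 + (⅑)*292*(-8884 + 7884) = 486491 + (⅑)*292*(-1000) = 486491 - 292000/9 = 4086419/9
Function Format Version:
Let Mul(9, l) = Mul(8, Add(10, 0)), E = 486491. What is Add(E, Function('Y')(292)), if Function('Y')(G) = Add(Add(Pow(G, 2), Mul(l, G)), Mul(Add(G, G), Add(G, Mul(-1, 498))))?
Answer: Rational(4086419, 9) ≈ 4.5405e+5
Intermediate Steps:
l = Rational(80, 9) (l = Mul(Rational(1, 9), Mul(8, Add(10, 0))) = Mul(Rational(1, 9), Mul(8, 10)) = Mul(Rational(1, 9), 80) = Rational(80, 9) ≈ 8.8889)
Function('Y')(G) = Add(Pow(G, 2), Mul(Rational(80, 9), G), Mul(2, G, Add(-498, G))) (Function('Y')(G) = Add(Add(Pow(G, 2), Mul(Rational(80, 9), G)), Mul(Add(G, G), Add(G, Mul(-1, 498)))) = Add(Add(Pow(G, 2), Mul(Rational(80, 9), G)), Mul(Mul(2, G), Add(G, -498))) = Add(Add(Pow(G, 2), Mul(Rational(80, 9), G)), Mul(Mul(2, G), Add(-498, G))) = Add(Add(Pow(G, 2), Mul(Rational(80, 9), G)), Mul(2, G, Add(-498, G))) = Add(Pow(G, 2), Mul(Rational(80, 9), G), Mul(2, G, Add(-498, G))))
Add(E, Function('Y')(292)) = Add(486491, Mul(Rational(1, 9), 292, Add(-8884, Mul(27, 292)))) = Add(486491, Mul(Rational(1, 9), 292, Add(-8884, 7884))) = Add(486491, Mul(Rational(1, 9), 292, -1000)) = Add(486491, Rational(-292000, 9)) = Rational(4086419, 9)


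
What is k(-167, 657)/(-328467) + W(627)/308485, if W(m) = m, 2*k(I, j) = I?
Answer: 4499171/1967517330 ≈ 0.0022867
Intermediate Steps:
k(I, j) = I/2
k(-167, 657)/(-328467) + W(627)/308485 = ((1/2)*(-167))/(-328467) + 627/308485 = -167/2*(-1/328467) + 627*(1/308485) = 167/656934 + 627/308485 = 4499171/1967517330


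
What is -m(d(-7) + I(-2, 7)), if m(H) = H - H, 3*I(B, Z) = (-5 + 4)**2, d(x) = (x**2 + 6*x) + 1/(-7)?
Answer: 0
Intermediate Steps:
d(x) = -1/7 + x**2 + 6*x (d(x) = (x**2 + 6*x) - 1/7 = -1/7 + x**2 + 6*x)
I(B, Z) = 1/3 (I(B, Z) = (-5 + 4)**2/3 = (1/3)*(-1)**2 = (1/3)*1 = 1/3)
m(H) = 0
-m(d(-7) + I(-2, 7)) = -1*0 = 0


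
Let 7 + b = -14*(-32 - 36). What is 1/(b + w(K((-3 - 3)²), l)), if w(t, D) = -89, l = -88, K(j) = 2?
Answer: 1/856 ≈ 0.0011682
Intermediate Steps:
b = 945 (b = -7 - 14*(-32 - 36) = -7 - 14*(-68) = -7 + 952 = 945)
1/(b + w(K((-3 - 3)²), l)) = 1/(945 - 89) = 1/856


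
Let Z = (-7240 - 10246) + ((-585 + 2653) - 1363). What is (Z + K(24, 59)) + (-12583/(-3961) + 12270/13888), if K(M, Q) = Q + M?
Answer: -459169885345/27505184 ≈ -16694.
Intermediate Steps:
K(M, Q) = M + Q
Z = -16781 (Z = -17486 + (2068 - 1363) = -17486 + 705 = -16781)
(Z + K(24, 59)) + (-12583/(-3961) + 12270/13888) = (-16781 + (24 + 59)) + (-12583/(-3961) + 12270/13888) = (-16781 + 83) + (-12583*(-1/3961) + 12270*(1/13888)) = -16698 + (12583/3961 + 6135/6944) = -16698 + 111677087/27505184 = -459169885345/27505184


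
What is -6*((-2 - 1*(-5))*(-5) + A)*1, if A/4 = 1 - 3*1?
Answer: 138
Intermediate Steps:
A = -8 (A = 4*(1 - 3*1) = 4*(1 - 3) = 4*(-2) = -8)
-6*((-2 - 1*(-5))*(-5) + A)*1 = -6*((-2 - 1*(-5))*(-5) - 8)*1 = -6*((-2 + 5)*(-5) - 8)*1 = -6*(3*(-5) - 8)*1 = -6*(-15 - 8)*1 = -6*(-23)*1 = 138*1 = 138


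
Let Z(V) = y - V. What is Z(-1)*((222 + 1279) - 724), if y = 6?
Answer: 5439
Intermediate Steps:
Z(V) = 6 - V
Z(-1)*((222 + 1279) - 724) = (6 - 1*(-1))*((222 + 1279) - 724) = (6 + 1)*(1501 - 724) = 7*777 = 5439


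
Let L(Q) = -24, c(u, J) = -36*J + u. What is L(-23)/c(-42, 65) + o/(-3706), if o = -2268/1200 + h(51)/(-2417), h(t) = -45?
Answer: 3762529061/355608859400 ≈ 0.010581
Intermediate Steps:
c(u, J) = u - 36*J
o = -452313/241700 (o = -2268/1200 - 45/(-2417) = -2268*1/1200 - 45*(-1/2417) = -189/100 + 45/2417 = -452313/241700 ≈ -1.8714)
L(-23)/c(-42, 65) + o/(-3706) = -24/(-42 - 36*65) - 452313/241700/(-3706) = -24/(-42 - 2340) - 452313/241700*(-1/3706) = -24/(-2382) + 452313/895740200 = -24*(-1/2382) + 452313/895740200 = 4/397 + 452313/895740200 = 3762529061/355608859400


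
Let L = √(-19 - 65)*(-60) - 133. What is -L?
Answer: 133 + 120*I*√21 ≈ 133.0 + 549.91*I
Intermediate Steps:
L = -133 - 120*I*√21 (L = √(-84)*(-60) - 133 = (2*I*√21)*(-60) - 133 = -120*I*√21 - 133 = -133 - 120*I*√21 ≈ -133.0 - 549.91*I)
-L = -(-133 - 120*I*√21) = 133 + 120*I*√21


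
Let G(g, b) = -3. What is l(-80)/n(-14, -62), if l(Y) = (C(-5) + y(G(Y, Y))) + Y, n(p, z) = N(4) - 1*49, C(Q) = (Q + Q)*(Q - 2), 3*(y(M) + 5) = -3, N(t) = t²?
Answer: 16/33 ≈ 0.48485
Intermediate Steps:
y(M) = -6 (y(M) = -5 + (⅓)*(-3) = -5 - 1 = -6)
C(Q) = 2*Q*(-2 + Q) (C(Q) = (2*Q)*(-2 + Q) = 2*Q*(-2 + Q))
n(p, z) = -33 (n(p, z) = 4² - 1*49 = 16 - 49 = -33)
l(Y) = 64 + Y (l(Y) = (2*(-5)*(-2 - 5) - 6) + Y = (2*(-5)*(-7) - 6) + Y = (70 - 6) + Y = 64 + Y)
l(-80)/n(-14, -62) = (64 - 80)/(-33) = -16*(-1/33) = 16/33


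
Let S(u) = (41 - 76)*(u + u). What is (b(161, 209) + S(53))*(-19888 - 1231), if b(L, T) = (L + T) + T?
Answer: 66123589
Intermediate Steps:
b(L, T) = L + 2*T
S(u) = -70*u
(b(161, 209) + S(53))*(-19888 - 1231) = ((161 + 2*209) - 70*53)*(-19888 - 1231) = ((161 + 418) - 3710)*(-21119) = (579 - 3710)*(-21119) = -3131*(-21119) = 66123589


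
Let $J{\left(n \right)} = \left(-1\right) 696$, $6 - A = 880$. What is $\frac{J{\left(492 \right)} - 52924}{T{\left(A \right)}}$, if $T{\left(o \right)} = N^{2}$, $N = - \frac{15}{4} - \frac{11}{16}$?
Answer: $- \frac{13726720}{5041} \approx -2723.0$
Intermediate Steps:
$A = -874$ ($A = 6 - 880 = -874$)
$N = - \frac{71}{16}$ ($N = \left(-15\right) \frac{1}{4} - \frac{11}{16} = - \frac{15}{4} - \frac{11}{16} = - \frac{71}{16} \approx -4.4375$)
$J{\left(n \right)} = -696$
$T{\left(o \right)} = \frac{5041}{256}$ ($T{\left(o \right)} = \left(- \frac{71}{16}\right)^{2} = \frac{5041}{256}$)
$\frac{J{\left(492 \right)} - 52924}{T{\left(A \right)}} = \frac{-696 - 52924}{\frac{5041}{256}} = \left(-53620\right) \frac{256}{5041} = - \frac{13726720}{5041}$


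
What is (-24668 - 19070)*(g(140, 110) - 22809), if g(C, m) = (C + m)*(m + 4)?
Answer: -248912958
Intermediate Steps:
g(C, m) = (4 + m)*(C + m) (g(C, m) = (C + m)*(4 + m) = (4 + m)*(C + m))
(-24668 - 19070)*(g(140, 110) - 22809) = (-24668 - 19070)*((110² + 4*140 + 4*110 + 140*110) - 22809) = -43738*((12100 + 560 + 440 + 15400) - 22809) = -43738*(28500 - 22809) = -43738*5691 = -248912958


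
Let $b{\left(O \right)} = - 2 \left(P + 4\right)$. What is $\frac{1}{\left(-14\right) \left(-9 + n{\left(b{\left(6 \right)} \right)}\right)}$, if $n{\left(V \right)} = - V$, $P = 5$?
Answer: $- \frac{1}{126} \approx -0.0079365$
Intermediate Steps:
$b{\left(O \right)} = -18$ ($b{\left(O \right)} = - 2 \left(5 + 4\right) = \left(-2\right) 9 = -18$)
$\frac{1}{\left(-14\right) \left(-9 + n{\left(b{\left(6 \right)} \right)}\right)} = \frac{1}{\left(-14\right) \left(-9 - -18\right)} = \frac{1}{\left(-14\right) \left(-9 + 18\right)} = \frac{1}{\left(-14\right) 9} = \frac{1}{-126} = - \frac{1}{126}$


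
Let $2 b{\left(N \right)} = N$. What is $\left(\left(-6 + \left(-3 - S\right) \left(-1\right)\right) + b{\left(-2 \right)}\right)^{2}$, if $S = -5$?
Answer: $81$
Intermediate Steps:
$b{\left(N \right)} = \frac{N}{2}$
$\left(\left(-6 + \left(-3 - S\right) \left(-1\right)\right) + b{\left(-2 \right)}\right)^{2} = \left(\left(-6 + \left(-3 - -5\right) \left(-1\right)\right) + \frac{1}{2} \left(-2\right)\right)^{2} = \left(\left(-6 + \left(-3 + 5\right) \left(-1\right)\right) - 1\right)^{2} = \left(\left(-6 + 2 \left(-1\right)\right) - 1\right)^{2} = \left(\left(-6 - 2\right) - 1\right)^{2} = \left(-8 - 1\right)^{2} = \left(-9\right)^{2} = 81$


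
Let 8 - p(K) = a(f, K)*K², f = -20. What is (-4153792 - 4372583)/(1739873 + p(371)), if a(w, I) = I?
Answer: 1705275/9864986 ≈ 0.17286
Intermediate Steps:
p(K) = 8 - K³ (p(K) = 8 - K*K² = 8 - K³)
(-4153792 - 4372583)/(1739873 + p(371)) = (-4153792 - 4372583)/(1739873 + (8 - 1*371³)) = -8526375/(1739873 + (8 - 1*51064811)) = -8526375/(1739873 + (8 - 51064811)) = -8526375/(1739873 - 51064803) = -8526375/(-49324930) = -8526375*(-1/49324930) = 1705275/9864986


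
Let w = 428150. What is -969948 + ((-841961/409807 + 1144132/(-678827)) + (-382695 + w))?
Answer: -257183951234398048/278188056389 ≈ -9.2450e+5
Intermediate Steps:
-969948 + ((-841961/409807 + 1144132/(-678827)) + (-382695 + w)) = -969948 + ((-841961/409807 + 1144132/(-678827)) + (-382695 + 428150)) = -969948 + ((-841961*1/409807 + 1144132*(-1/678827)) + 45455) = -969948 + ((-841961/409807 - 1144132/678827) + 45455) = -969948 + (-1040419162271/278188056389 + 45455) = -969948 + 12643997683999724/278188056389 = -257183951234398048/278188056389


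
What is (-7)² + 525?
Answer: 574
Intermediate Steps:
(-7)² + 525 = 49 + 525 = 574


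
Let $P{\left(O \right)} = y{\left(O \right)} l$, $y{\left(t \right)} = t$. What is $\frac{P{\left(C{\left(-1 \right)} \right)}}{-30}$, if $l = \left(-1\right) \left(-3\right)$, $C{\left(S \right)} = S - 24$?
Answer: $\frac{5}{2} \approx 2.5$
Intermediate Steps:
$C{\left(S \right)} = -24 + S$ ($C{\left(S \right)} = S - 24 = -24 + S$)
$l = 3$
$P{\left(O \right)} = 3 O$ ($P{\left(O \right)} = O 3 = 3 O$)
$\frac{P{\left(C{\left(-1 \right)} \right)}}{-30} = \frac{3 \left(-24 - 1\right)}{-30} = 3 \left(-25\right) \left(- \frac{1}{30}\right) = \left(-75\right) \left(- \frac{1}{30}\right) = \frac{5}{2}$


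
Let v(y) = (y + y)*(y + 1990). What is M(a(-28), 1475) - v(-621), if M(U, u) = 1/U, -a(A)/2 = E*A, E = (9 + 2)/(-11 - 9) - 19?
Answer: 9307431247/5474 ≈ 1.7003e+6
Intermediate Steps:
E = -391/20 (E = 11/(-20) - 19 = 11*(-1/20) - 19 = -11/20 - 19 = -391/20 ≈ -19.550)
v(y) = 2*y*(1990 + y) (v(y) = (2*y)*(1990 + y) = 2*y*(1990 + y))
a(A) = 391*A/10 (a(A) = -(-391)*A/10 = 391*A/10)
M(a(-28), 1475) - v(-621) = 1/((391/10)*(-28)) - 2*(-621)*(1990 - 621) = 1/(-5474/5) - 2*(-621)*1369 = -5/5474 - 1*(-1700298) = -5/5474 + 1700298 = 9307431247/5474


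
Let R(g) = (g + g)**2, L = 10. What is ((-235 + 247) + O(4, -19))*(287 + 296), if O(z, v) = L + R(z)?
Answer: 50138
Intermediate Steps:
R(g) = 4*g**2 (R(g) = (2*g)**2 = 4*g**2)
O(z, v) = 10 + 4*z**2
((-235 + 247) + O(4, -19))*(287 + 296) = ((-235 + 247) + (10 + 4*4**2))*(287 + 296) = (12 + (10 + 4*16))*583 = (12 + (10 + 64))*583 = (12 + 74)*583 = 86*583 = 50138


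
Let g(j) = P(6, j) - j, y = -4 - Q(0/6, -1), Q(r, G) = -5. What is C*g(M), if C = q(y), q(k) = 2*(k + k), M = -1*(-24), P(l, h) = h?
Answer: 0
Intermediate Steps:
M = 24
y = 1 (y = -4 - 1*(-5) = -4 + 5 = 1)
g(j) = 0 (g(j) = j - j = 0)
q(k) = 4*k (q(k) = 2*(2*k) = 4*k)
C = 4 (C = 4*1 = 4)
C*g(M) = 4*0 = 0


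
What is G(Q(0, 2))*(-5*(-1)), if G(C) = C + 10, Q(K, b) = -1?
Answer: 45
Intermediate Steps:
G(C) = 10 + C
G(Q(0, 2))*(-5*(-1)) = (10 - 1)*(-5*(-1)) = 9*5 = 45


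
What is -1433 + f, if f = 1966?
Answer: 533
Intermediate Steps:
-1433 + f = -1433 + 1966 = 533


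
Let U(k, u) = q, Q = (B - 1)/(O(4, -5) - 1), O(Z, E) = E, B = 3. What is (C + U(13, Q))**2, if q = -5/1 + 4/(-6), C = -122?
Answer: 146689/9 ≈ 16299.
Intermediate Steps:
Q = -1/3 (Q = (3 - 1)/(-5 - 1) = 2/(-6) = 2*(-1/6) = -1/3 ≈ -0.33333)
q = -17/3 (q = -5*1 + 4*(-1/6) = -5 - 2/3 = -17/3 ≈ -5.6667)
U(k, u) = -17/3
(C + U(13, Q))**2 = (-122 - 17/3)**2 = (-383/3)**2 = 146689/9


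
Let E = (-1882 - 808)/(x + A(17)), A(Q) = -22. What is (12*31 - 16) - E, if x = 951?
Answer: 333414/929 ≈ 358.90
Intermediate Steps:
E = -2690/929 (E = (-1882 - 808)/(951 - 22) = -2690/929 ≈ -2.8956)
(12*31 - 16) - E = (12*31 - 16) - 1*(-2690/929) = (372 - 16) + 2690/929 = 356 + 2690/929 = 333414/929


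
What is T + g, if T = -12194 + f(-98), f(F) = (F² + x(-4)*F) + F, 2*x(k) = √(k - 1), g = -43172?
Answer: -45860 - 49*I*√5 ≈ -45860.0 - 109.57*I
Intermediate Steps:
x(k) = √(-1 + k)/2 (x(k) = √(k - 1)/2 = √(-1 + k)/2)
f(F) = F + F² + I*F*√5/2 (f(F) = (F² + (√(-1 - 4)/2)*F) + F = (F² + (√(-5)/2)*F) + F = (F² + ((I*√5)/2)*F) + F = (F² + (I*√5/2)*F) + F = (F² + I*F*√5/2) + F = F + F² + I*F*√5/2)
T = -2688 - 49*I*√5 (T = -12194 + (½)*(-98)*(2 + 2*(-98) + I*√5) = -12194 + (½)*(-98)*(2 - 196 + I*√5) = -12194 + (½)*(-98)*(-194 + I*√5) = -12194 + (9506 - 49*I*√5) = -2688 - 49*I*√5 ≈ -2688.0 - 109.57*I)
T + g = (-2688 - 49*I*√5) - 43172 = -45860 - 49*I*√5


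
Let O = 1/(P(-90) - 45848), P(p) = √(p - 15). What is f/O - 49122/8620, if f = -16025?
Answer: 3166618177439/4310 - 16025*I*√105 ≈ 7.3471e+8 - 1.6421e+5*I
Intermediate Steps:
P(p) = √(-15 + p)
O = 1/(-45848 + I*√105) (O = 1/(√(-15 - 90) - 45848) = 1/(√(-105) - 45848) = 1/(I*√105 - 45848) = 1/(-45848 + I*√105) ≈ -2.1811e-5 - 4.87e-9*I)
f/O - 49122/8620 = -16025/(-45848/2102039209 - I*√105/2102039209) - 49122/8620 = -16025/(-45848/2102039209 - I*√105/2102039209) - 49122*1/8620 = -16025/(-45848/2102039209 - I*√105/2102039209) - 24561/4310 = -24561/4310 - 16025/(-45848/2102039209 - I*√105/2102039209)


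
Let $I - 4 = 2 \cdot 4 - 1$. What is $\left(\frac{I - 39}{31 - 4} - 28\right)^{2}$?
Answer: $\frac{614656}{729} \approx 843.15$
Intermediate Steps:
$I = 11$ ($I = 4 + \left(2 \cdot 4 - 1\right) = 4 + \left(8 - 1\right) = 4 + 7 = 11$)
$\left(\frac{I - 39}{31 - 4} - 28\right)^{2} = \left(\frac{11 - 39}{31 - 4} - 28\right)^{2} = \left(- \frac{28}{27} - 28\right)^{2} = \left(- \frac{784}{27}\right)^{2} = \frac{614656}{729}$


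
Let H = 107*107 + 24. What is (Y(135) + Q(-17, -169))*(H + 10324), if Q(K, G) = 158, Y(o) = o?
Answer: 6386521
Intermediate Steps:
H = 11473 (H = 11449 + 24 = 11473)
(Y(135) + Q(-17, -169))*(H + 10324) = (135 + 158)*(11473 + 10324) = 293*21797 = 6386521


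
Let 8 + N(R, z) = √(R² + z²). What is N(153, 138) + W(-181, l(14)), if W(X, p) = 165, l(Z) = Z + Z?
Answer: 157 + 3*√4717 ≈ 363.04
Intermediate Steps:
l(Z) = 2*Z
N(R, z) = -8 + √(R² + z²)
N(153, 138) + W(-181, l(14)) = (-8 + √(153² + 138²)) + 165 = (-8 + √(23409 + 19044)) + 165 = (-8 + √42453) + 165 = (-8 + 3*√4717) + 165 = 157 + 3*√4717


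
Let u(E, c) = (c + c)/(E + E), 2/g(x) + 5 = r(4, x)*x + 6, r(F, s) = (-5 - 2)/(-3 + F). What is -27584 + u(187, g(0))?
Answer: -5158206/187 ≈ -27584.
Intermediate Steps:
r(F, s) = -7/(-3 + F)
g(x) = 2/(1 - 7*x) (g(x) = 2/(-5 + ((-7/(-3 + 4))*x + 6)) = 2/(-5 + ((-7/1)*x + 6)) = 2/(-5 + ((-7*1)*x + 6)) = 2/(-5 + (-7*x + 6)) = 2/(-5 + (6 - 7*x)) = 2/(1 - 7*x))
u(E, c) = c/E (u(E, c) = (2*c)/((2*E)) = (2*c)*(1/(2*E)) = c/E)
-27584 + u(187, g(0)) = -27584 + (2/(1 - 7*0))/187 = -27584 + (2/(1 + 0))*(1/187) = -27584 + (2/1)*(1/187) = -27584 + (2*1)*(1/187) = -27584 + 2*(1/187) = -27584 + 2/187 = -5158206/187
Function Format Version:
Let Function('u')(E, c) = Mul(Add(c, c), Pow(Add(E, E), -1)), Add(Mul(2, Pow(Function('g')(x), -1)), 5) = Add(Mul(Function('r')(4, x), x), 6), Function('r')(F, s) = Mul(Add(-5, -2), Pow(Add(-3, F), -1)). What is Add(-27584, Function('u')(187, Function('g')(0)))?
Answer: Rational(-5158206, 187) ≈ -27584.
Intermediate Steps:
Function('r')(F, s) = Mul(-7, Pow(Add(-3, F), -1))
Function('g')(x) = Mul(2, Pow(Add(1, Mul(-7, x)), -1)) (Function('g')(x) = Mul(2, Pow(Add(-5, Add(Mul(Mul(-7, Pow(Add(-3, 4), -1)), x), 6)), -1)) = Mul(2, Pow(Add(-5, Add(Mul(Mul(-7, Pow(1, -1)), x), 6)), -1)) = Mul(2, Pow(Add(-5, Add(Mul(Mul(-7, 1), x), 6)), -1)) = Mul(2, Pow(Add(-5, Add(Mul(-7, x), 6)), -1)) = Mul(2, Pow(Add(-5, Add(6, Mul(-7, x))), -1)) = Mul(2, Pow(Add(1, Mul(-7, x)), -1)))
Function('u')(E, c) = Mul(c, Pow(E, -1)) (Function('u')(E, c) = Mul(Mul(2, c), Pow(Mul(2, E), -1)) = Mul(Mul(2, c), Mul(Rational(1, 2), Pow(E, -1))) = Mul(c, Pow(E, -1)))
Add(-27584, Function('u')(187, Function('g')(0))) = Add(-27584, Mul(Mul(2, Pow(Add(1, Mul(-7, 0)), -1)), Pow(187, -1))) = Add(-27584, Mul(Mul(2, Pow(Add(1, 0), -1)), Rational(1, 187))) = Add(-27584, Mul(Mul(2, Pow(1, -1)), Rational(1, 187))) = Add(-27584, Mul(Mul(2, 1), Rational(1, 187))) = Add(-27584, Mul(2, Rational(1, 187))) = Add(-27584, Rational(2, 187)) = Rational(-5158206, 187)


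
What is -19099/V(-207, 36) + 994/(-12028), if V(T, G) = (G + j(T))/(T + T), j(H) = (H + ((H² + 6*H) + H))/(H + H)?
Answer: -95105290727/763778 ≈ -1.2452e+5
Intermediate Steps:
j(H) = (H² + 8*H)/(2*H) (j(H) = (H + (H² + 7*H))/((2*H)) = (H² + 8*H)*(1/(2*H)) = (H² + 8*H)/(2*H))
V(T, G) = (4 + G + T/2)/(2*T) (V(T, G) = (G + (4 + T/2))/(T + T) = (4 + G + T/2)/((2*T)) = (4 + G + T/2)*(1/(2*T)) = (4 + G + T/2)/(2*T))
-19099/V(-207, 36) + 994/(-12028) = -19099*(-828/(8 - 207 + 2*36)) + 994/(-12028) = -19099*(-828/(8 - 207 + 72)) + 994*(-1/12028) = -19099/((¼)*(-1/207)*(-127)) - 497/6014 = -19099/127/828 - 497/6014 = -19099*828/127 - 497/6014 = -15813972/127 - 497/6014 = -95105290727/763778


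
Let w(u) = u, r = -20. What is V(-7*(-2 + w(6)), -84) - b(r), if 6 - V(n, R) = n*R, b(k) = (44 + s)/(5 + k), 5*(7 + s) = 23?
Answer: -175742/75 ≈ -2343.2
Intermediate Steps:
s = -12/5 (s = -7 + (⅕)*23 = -7 + 23/5 = -12/5 ≈ -2.4000)
b(k) = 208/(5*(5 + k)) (b(k) = (44 - 12/5)/(5 + k) = 208/(5*(5 + k)))
V(n, R) = 6 - R*n (V(n, R) = 6 - n*R = 6 - R*n)
V(-7*(-2 + w(6)), -84) - b(r) = (6 - 1*(-84)*(-7*(-2 + 6))) - 208/(5*(5 - 20)) = (6 - 1*(-84)*(-7*4)) - 208/(5*(-15)) = (6 - 1*(-84)*(-28)) - 208*(-1)/(5*15) = (6 - 2352) - 1*(-208/75) = -2346 + 208/75 = -175742/75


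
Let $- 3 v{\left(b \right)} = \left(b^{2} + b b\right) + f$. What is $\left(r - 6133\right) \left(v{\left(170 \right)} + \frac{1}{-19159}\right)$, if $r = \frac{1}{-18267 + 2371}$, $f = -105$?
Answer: $\frac{55778228547561}{472906} \approx 1.1795 \cdot 10^{8}$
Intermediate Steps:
$v{\left(b \right)} = 35 - \frac{2 b^{2}}{3}$ ($v{\left(b \right)} = - \frac{\left(b^{2} + b b\right) - 105}{3} = - \frac{\left(b^{2} + b^{2}\right) - 105}{3} = - \frac{2 b^{2} - 105}{3} = - \frac{-105 + 2 b^{2}}{3} = 35 - \frac{2 b^{2}}{3}$)
$r = - \frac{1}{15896}$ ($r = \frac{1}{-15896} = - \frac{1}{15896} \approx -6.2909 \cdot 10^{-5}$)
$\left(r - 6133\right) \left(v{\left(170 \right)} + \frac{1}{-19159}\right) = \left(- \frac{1}{15896} - 6133\right) \left(\left(35 - \frac{2 \cdot 170^{2}}{3}\right) + \frac{1}{-19159}\right) = - \frac{97490169 \left(\left(35 - \frac{57800}{3}\right) - \frac{1}{19159}\right)}{15896} = - \frac{97490169 \left(- \frac{57695}{3} - \frac{1}{19159}\right)}{15896} = \left(- \frac{97490169}{15896}\right) \left(- \frac{1105378508}{57477}\right) = \frac{55778228547561}{472906}$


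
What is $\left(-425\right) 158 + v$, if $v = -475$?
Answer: $-67625$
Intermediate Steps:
$\left(-425\right) 158 + v = \left(-425\right) 158 - 475 = -67150 - 475 = -67625$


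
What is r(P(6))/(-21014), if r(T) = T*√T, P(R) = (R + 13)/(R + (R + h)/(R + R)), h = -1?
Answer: -12*√4389/3278737 ≈ -0.00024247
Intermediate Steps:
P(R) = (13 + R)/(R + (-1 + R)/(2*R)) (P(R) = (R + 13)/(R + (R - 1)/(R + R)) = (13 + R)/(R + (-1 + R)/((2*R))) = (13 + R)/(R + (-1 + R)*(1/(2*R))) = (13 + R)/(R + (-1 + R)/(2*R)))
r(T) = T^(3/2)
r(P(6))/(-21014) = (2*6*(13 + 6)/(-1 + 6 + 2*6²))^(3/2)/(-21014) = (2*6*19/(-1 + 6 + 2*36))^(3/2)*(-1/21014) = (2*6*19/(-1 + 6 + 72))^(3/2)*(-1/21014) = (2*6*19/77)^(3/2)*(-1/21014) = (2*6*(1/77)*19)^(3/2)*(-1/21014) = (228/77)^(3/2)*(-1/21014) = (456*√4389/5929)*(-1/21014) = -12*√4389/3278737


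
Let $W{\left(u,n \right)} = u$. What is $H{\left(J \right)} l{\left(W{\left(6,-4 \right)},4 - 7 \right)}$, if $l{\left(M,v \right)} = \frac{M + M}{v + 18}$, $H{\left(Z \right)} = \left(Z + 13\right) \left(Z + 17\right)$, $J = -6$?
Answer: $\frac{308}{5} \approx 61.6$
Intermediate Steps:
$H{\left(Z \right)} = \left(13 + Z\right) \left(17 + Z\right)$
$l{\left(M,v \right)} = \frac{2 M}{18 + v}$
$H{\left(J \right)} l{\left(W{\left(6,-4 \right)},4 - 7 \right)} = \left(221 + \left(-6\right)^{2} + 30 \left(-6\right)\right) 2 \cdot 6 \frac{1}{18 + \left(4 - 7\right)} = \left(221 + 36 - 180\right) 2 \cdot 6 \frac{1}{18 + \left(4 - 7\right)} = 77 \cdot 2 \cdot 6 \frac{1}{18 - 3} = 77 \cdot 2 \cdot 6 \cdot \frac{1}{15} = 77 \cdot \frac{4}{5} = \frac{308}{5}$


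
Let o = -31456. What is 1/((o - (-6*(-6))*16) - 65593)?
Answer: -1/97625 ≈ -1.0243e-5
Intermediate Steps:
1/((o - (-6*(-6))*16) - 65593) = 1/((-31456 - (-6*(-6))*16) - 65593) = 1/((-31456 - 36*16) - 65593) = 1/((-31456 - 1*576) - 65593) = 1/((-31456 - 576) - 65593) = 1/(-32032 - 65593) = 1/(-97625) = -1/97625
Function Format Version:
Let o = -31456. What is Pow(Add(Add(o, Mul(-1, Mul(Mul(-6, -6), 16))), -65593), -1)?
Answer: Rational(-1, 97625) ≈ -1.0243e-5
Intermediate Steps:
Pow(Add(Add(o, Mul(-1, Mul(Mul(-6, -6), 16))), -65593), -1) = Pow(Add(Add(-31456, Mul(-1, Mul(Mul(-6, -6), 16))), -65593), -1) = Pow(Add(Add(-31456, Mul(-1, Mul(36, 16))), -65593), -1) = Pow(Add(Add(-31456, Mul(-1, 576)), -65593), -1) = Pow(Add(Add(-31456, -576), -65593), -1) = Pow(Add(-32032, -65593), -1) = Pow(-97625, -1) = Rational(-1, 97625)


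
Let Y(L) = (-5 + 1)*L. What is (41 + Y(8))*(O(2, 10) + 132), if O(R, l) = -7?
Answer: 1125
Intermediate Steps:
Y(L) = -4*L
(41 + Y(8))*(O(2, 10) + 132) = (41 - 4*8)*(-7 + 132) = (41 - 32)*125 = 9*125 = 1125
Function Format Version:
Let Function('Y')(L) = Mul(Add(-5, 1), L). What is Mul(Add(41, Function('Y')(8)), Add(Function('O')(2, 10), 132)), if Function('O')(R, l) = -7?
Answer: 1125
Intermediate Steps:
Function('Y')(L) = Mul(-4, L)
Mul(Add(41, Function('Y')(8)), Add(Function('O')(2, 10), 132)) = Mul(Add(41, Mul(-4, 8)), Add(-7, 132)) = Mul(Add(41, -32), 125) = Mul(9, 125) = 1125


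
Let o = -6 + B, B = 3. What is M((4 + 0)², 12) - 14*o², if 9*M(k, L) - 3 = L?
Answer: -373/3 ≈ -124.33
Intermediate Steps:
M(k, L) = ⅓ + L/9
o = -3 (o = -6 + 3 = -3)
M((4 + 0)², 12) - 14*o² = (⅓ + (⅑)*12) - 14*(-3)² = (⅓ + 4/3) - 14*9 = 5/3 - 126 = -373/3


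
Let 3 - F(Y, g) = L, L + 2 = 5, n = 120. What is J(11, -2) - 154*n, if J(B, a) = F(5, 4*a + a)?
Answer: -18480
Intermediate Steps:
L = 3 (L = -2 + 5 = 3)
F(Y, g) = 0 (F(Y, g) = 3 - 1*3 = 3 - 3 = 0)
J(B, a) = 0
J(11, -2) - 154*n = 0 - 154*120 = 0 - 18480 = -18480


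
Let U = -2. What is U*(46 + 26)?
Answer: -144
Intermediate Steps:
U*(46 + 26) = -2*(46 + 26) = -2*72 = -144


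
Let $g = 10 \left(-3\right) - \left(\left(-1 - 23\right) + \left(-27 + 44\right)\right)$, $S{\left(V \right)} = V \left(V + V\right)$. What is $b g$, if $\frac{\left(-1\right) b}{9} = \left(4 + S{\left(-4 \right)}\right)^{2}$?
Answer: $268272$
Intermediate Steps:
$S{\left(V \right)} = 2 V^{2}$ ($S{\left(V \right)} = V 2 V = 2 V^{2}$)
$b = -11664$ ($b = - 9 \left(4 + 2 \left(-4\right)^{2}\right)^{2} = - 9 \left(4 + 2 \cdot 16\right)^{2} = - 9 \left(4 + 32\right)^{2} = - 9 \cdot 36^{2} = \left(-9\right) 1296 = -11664$)
$g = -23$ ($g = -30 - \left(-24 + 17\right) = -30 - -7 = -30 + 7 = -23$)
$b g = \left(-11664\right) \left(-23\right) = 268272$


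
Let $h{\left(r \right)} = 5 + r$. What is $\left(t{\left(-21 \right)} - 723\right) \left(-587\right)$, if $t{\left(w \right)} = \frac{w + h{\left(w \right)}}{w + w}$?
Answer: $\frac{17803123}{42} \approx 4.2388 \cdot 10^{5}$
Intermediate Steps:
$t{\left(w \right)} = \frac{5 + 2 w}{2 w}$ ($t{\left(w \right)} = \frac{w + \left(5 + w\right)}{w + w} = \frac{5 + 2 w}{2 w}$)
$\left(t{\left(-21 \right)} - 723\right) \left(-587\right) = \left(\frac{\frac{5}{2} - 21}{-21} - 723\right) \left(-587\right) = \left(\left(- \frac{1}{21}\right) \left(- \frac{37}{2}\right) - 723\right) \left(-587\right) = \left(\frac{37}{42} - 723\right) \left(-587\right) = \left(- \frac{30329}{42}\right) \left(-587\right) = \frac{17803123}{42}$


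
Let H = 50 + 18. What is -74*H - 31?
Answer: -5063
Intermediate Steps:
H = 68
-74*H - 31 = -74*68 - 31 = -5032 - 31 = -5063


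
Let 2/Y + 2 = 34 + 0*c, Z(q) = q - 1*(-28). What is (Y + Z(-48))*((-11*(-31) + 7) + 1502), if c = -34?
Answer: -295075/8 ≈ -36884.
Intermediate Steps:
Z(q) = 28 + q (Z(q) = q + 28 = 28 + q)
Y = 1/16 (Y = 2/(-2 + (34 + 0*(-34))) = 2/(-2 + (34 + 0)) = 2/(-2 + 34) = 2/32 = 2*(1/32) = 1/16 ≈ 0.062500)
(Y + Z(-48))*((-11*(-31) + 7) + 1502) = (1/16 + (28 - 48))*((-11*(-31) + 7) + 1502) = (1/16 - 20)*((341 + 7) + 1502) = -319*(348 + 1502)/16 = -319/16*1850 = -295075/8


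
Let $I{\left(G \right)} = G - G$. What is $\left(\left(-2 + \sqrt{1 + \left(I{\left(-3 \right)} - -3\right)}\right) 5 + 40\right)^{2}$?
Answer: $1600$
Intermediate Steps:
$I{\left(G \right)} = 0$
$\left(\left(-2 + \sqrt{1 + \left(I{\left(-3 \right)} - -3\right)}\right) 5 + 40\right)^{2} = \left(\left(-2 + \sqrt{1 + \left(0 - -3\right)}\right) 5 + 40\right)^{2} = \left(\left(-2 + \sqrt{1 + \left(0 + 3\right)}\right) 5 + 40\right)^{2} = \left(\left(-2 + \sqrt{1 + 3}\right) 5 + 40\right)^{2} = \left(\left(-2 + \sqrt{4}\right) 5 + 40\right)^{2} = \left(\left(-2 + 2\right) 5 + 40\right)^{2} = \left(0 \cdot 5 + 40\right)^{2} = \left(0 + 40\right)^{2} = 40^{2} = 1600$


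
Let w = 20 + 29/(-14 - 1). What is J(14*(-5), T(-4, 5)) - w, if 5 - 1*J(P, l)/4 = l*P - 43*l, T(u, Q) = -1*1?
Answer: -6751/15 ≈ -450.07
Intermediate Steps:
T(u, Q) = -1
J(P, l) = 20 + 172*l - 4*P*l (J(P, l) = 20 - 4*(l*P - 43*l) = 20 - 4*(P*l - 43*l) = 20 - 4*(-43*l + P*l) = 20 + (172*l - 4*P*l) = 20 + 172*l - 4*P*l)
w = 271/15 (w = 20 + 29/(-15) = 20 - 1/15*29 = 20 - 29/15 = 271/15 ≈ 18.067)
J(14*(-5), T(-4, 5)) - w = (20 + 172*(-1) - 4*14*(-5)*(-1)) - 1*271/15 = (20 - 172 - 4*(-70)*(-1)) - 271/15 = (20 - 172 - 280) - 271/15 = -432 - 271/15 = -6751/15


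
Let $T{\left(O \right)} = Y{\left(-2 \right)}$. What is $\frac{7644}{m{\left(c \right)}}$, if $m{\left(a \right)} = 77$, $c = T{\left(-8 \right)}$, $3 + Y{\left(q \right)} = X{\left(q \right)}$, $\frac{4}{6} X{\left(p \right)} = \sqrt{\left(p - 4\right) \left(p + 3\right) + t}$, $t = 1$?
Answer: $\frac{1092}{11} \approx 99.273$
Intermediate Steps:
$X{\left(p \right)} = \frac{3 \sqrt{1 + \left(-4 + p\right) \left(3 + p\right)}}{2}$ ($X{\left(p \right)} = \frac{3 \sqrt{\left(p - 4\right) \left(p + 3\right) + 1}}{2} = \frac{3 \sqrt{\left(-4 + p\right) \left(3 + p\right) + 1}}{2} = \frac{3 \sqrt{1 + \left(-4 + p\right) \left(3 + p\right)}}{2}$)
$Y{\left(q \right)} = -3 + \frac{3 \sqrt{-11 + q^{2} - q}}{2}$
$T{\left(O \right)} = -3 + \frac{3 i \sqrt{5}}{2}$ ($T{\left(O \right)} = -3 + \frac{3 \sqrt{-11 + \left(-2\right)^{2} - -2}}{2} = -3 + \frac{3 \sqrt{-11 + 4 + 2}}{2} = -3 + \frac{3 \sqrt{-5}}{2} = -3 + \frac{3 i \sqrt{5}}{2}$)
$c = -3 + \frac{3 i \sqrt{5}}{2} \approx -3.0 + 3.3541 i$
$\frac{7644}{m{\left(c \right)}} = \frac{7644}{77} = 7644 \cdot \frac{1}{77} = \frac{1092}{11}$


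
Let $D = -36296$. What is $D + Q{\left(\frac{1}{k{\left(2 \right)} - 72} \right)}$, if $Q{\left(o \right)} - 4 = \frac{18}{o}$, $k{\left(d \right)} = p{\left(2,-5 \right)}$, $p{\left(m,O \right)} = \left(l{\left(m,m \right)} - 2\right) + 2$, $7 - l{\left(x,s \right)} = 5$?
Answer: $-37552$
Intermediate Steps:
$l{\left(x,s \right)} = 2$ ($l{\left(x,s \right)} = 7 - 5 = 2$)
$p{\left(m,O \right)} = 2$ ($p{\left(m,O \right)} = \left(2 - 2\right) + 2 = 0 + 2 = 2$)
$k{\left(d \right)} = 2$
$Q{\left(o \right)} = 4 + \frac{18}{o}$
$D + Q{\left(\frac{1}{k{\left(2 \right)} - 72} \right)} = -36296 + \left(4 + \frac{18}{\frac{1}{2 - 72}}\right) = -36296 + \left(4 + \frac{18}{\frac{1}{-70}}\right) = -36296 + \left(4 + \frac{18}{- \frac{1}{70}}\right) = -36296 + \left(4 + 18 \left(-70\right)\right) = -36296 + \left(4 - 1260\right) = -36296 - 1256 = -37552$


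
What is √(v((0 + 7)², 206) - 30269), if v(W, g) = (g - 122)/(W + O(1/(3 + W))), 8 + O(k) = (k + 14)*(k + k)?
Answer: I*√1948240839149/8023 ≈ 173.97*I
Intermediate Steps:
O(k) = -8 + 2*k*(14 + k) (O(k) = -8 + (k + 14)*(k + k) = -8 + (14 + k)*(2*k) = -8 + 2*k*(14 + k))
v(W, g) = (-122 + g)/(-8 + W + 2/(3 + W)² + 28/(3 + W)) (v(W, g) = (g - 122)/(W + (-8 + 2*(1/(3 + W))² + 28/(3 + W))) = (-122 + g)/(W + (-8 + 2/(3 + W)² + 28/(3 + W))) = (-122 + g)/(-8 + W + 2/(3 + W)² + 28/(3 + W)))
√(v((0 + 7)², 206) - 30269) = √((-122 + 206)/(-8 + (0 + 7)² + 2/(3 + (0 + 7)²)² + 28/(3 + (0 + 7)²)) - 30269) = √(84/(-8 + 7² + 2/(3 + 7²)² + 28/(3 + 7²)) - 30269) = √(84/(-8 + 49 + 2/(3 + 49)² + 28/(3 + 49)) - 30269) = √(84/(-8 + 49 + 2/52² + 28/52) - 30269) = √(84/(-8 + 49 + 2*(1/2704) + 28*(1/52)) - 30269) = √(84/(-8 + 49 + 1/1352 + 7/13) - 30269) = √(84/(56161/1352) - 30269) = √((1352/56161)*84 - 30269) = √(16224/8023 - 30269) = √(-242831963/8023) = I*√1948240839149/8023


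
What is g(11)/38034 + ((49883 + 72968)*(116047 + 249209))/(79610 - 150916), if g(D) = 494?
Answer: -426666019876985/678013101 ≈ -6.2929e+5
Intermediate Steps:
g(11)/38034 + ((49883 + 72968)*(116047 + 249209))/(79610 - 150916) = 494/38034 + ((49883 + 72968)*(116047 + 249209))/(79610 - 150916) = 494*(1/38034) + (122851*365256)/(-71306) = 247/19017 + 44872064856*(-1/71306) = 247/19017 - 22436032428/35653 = -426666019876985/678013101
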